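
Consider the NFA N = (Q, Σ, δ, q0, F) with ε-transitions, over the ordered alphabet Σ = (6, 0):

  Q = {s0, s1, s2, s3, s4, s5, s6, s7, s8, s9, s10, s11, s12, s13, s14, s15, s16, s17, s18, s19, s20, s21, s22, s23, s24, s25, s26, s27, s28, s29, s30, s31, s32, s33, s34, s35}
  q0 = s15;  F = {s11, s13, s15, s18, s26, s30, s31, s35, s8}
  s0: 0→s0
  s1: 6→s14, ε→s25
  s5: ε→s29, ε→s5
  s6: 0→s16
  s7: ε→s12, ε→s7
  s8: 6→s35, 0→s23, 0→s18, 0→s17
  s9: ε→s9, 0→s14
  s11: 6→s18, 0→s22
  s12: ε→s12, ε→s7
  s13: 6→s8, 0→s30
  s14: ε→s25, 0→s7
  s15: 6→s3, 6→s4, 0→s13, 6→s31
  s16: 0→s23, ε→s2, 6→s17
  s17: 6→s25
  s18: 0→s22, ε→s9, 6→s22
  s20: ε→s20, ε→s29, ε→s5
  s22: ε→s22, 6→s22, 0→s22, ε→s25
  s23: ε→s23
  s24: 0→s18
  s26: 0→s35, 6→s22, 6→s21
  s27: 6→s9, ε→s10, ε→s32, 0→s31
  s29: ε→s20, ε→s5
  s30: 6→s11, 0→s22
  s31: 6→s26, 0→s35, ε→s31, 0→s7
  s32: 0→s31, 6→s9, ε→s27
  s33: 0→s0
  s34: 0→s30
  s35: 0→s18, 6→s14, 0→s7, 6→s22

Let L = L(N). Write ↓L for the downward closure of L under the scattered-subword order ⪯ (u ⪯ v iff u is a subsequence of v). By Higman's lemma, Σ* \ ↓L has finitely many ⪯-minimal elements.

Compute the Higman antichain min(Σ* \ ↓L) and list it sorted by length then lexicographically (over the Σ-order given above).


|Q|=36, |F|=9, |δ|=66 (23 ε).
min D↑ (10 st, q0=0, F={7}): 0:6→1,0→2 1:6→3,0→4 2:6→5,0→6 3:6→7,0→4 4:6→7,0→8 5:6→4,0→8 6:6→9,0→7 7:6→7,0→7 8:6→7,0→7 9:6→8,0→7 [Hopcroft].
'666': run [20, 17, 10, 6] end={s12,s14,s21,s22,s25,s7} ∉↓L; 3/3 del acc.
'606': N↓-sim [20, 17, 10, 5] end={s12,s14,s22,s25,s7} ∉↓L; 3/3 deletions ∈↓L.
'000': |S_i|=[20, 14, 11, 5] end={s12,s14,s22,s25,s7} rej; 3/3 del acc.
3 minimals (antichain).

Antichain: [666, 606, 000].


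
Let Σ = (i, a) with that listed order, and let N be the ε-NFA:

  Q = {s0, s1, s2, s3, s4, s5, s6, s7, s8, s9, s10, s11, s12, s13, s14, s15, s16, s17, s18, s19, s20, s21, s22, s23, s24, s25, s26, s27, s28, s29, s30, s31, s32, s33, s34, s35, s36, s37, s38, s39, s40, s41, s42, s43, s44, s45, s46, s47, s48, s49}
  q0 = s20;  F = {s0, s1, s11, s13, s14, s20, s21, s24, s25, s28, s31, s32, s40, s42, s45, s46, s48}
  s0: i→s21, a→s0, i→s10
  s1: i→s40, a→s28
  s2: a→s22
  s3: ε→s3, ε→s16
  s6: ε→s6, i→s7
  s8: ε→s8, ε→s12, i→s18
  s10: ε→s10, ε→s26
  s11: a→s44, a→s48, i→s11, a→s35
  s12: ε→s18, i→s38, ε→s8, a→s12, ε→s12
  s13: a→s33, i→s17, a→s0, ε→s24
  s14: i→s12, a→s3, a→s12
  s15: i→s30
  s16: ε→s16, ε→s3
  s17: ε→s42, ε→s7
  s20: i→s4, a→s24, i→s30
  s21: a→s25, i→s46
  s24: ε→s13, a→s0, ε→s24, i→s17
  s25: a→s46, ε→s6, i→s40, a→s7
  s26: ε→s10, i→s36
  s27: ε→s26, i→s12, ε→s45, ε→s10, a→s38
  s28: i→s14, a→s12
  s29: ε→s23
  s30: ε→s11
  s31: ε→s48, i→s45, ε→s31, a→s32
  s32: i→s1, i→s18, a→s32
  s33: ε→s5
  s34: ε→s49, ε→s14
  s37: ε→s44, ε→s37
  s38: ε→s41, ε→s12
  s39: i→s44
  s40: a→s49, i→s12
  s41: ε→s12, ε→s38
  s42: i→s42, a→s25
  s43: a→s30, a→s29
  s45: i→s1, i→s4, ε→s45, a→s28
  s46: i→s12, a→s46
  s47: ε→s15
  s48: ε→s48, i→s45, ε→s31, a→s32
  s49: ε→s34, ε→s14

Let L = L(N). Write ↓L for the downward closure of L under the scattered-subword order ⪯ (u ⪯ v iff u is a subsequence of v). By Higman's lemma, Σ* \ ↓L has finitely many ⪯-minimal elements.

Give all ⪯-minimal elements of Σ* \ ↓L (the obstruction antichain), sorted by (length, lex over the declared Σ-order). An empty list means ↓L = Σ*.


min(Σ*\↓L) = [iaiaa, aiaii, aiaai, aaiii, iaiiii].

|Q|=50, |F|=17, |δ|=96 (41 ε).
min D↑ (16 st, q0=0, F={15}): 0:i→1,a→2 1:i→1,a→3 2:i→4,a→5 3:i→6,a→7 4:i→4,a→8 5:i→9,a→5 6:i→10,a→11 7:i→10,a→7 8:i→12,a→13 9:i→13,a→8 10:i→12,a→11 11:i→14,a→15 12:i→15,a→14 13:i→15,a→13 14:i→15,a→15 15:i→15,a→15.
'iaiaa': |S_i|=[38, 32, 24, 16, 11, 7] end={s12,s16,s18,s3,s38,s41,s8} ∉↓L; 5/5 single-dels accept.
'aiaii': N↓-sim [38, 35, 25, 16, 12, 5] end={s12,s18,s38,s41,s8} rej; 5/5 deletions ∈↓L.
'aiaai': |S_i|=[38, 35, 25, 16, 12, 5] end={s12,s18,s38,s41,s8} ∉↓L; 5/5 single-dels accept.
'aaiii': run [38, 35, 25, 21, 14, 5] end={s12,s18,s38,s41,s8} ∉↓L; 5/5 single-dels accept.
'iaiiii': run [38, 32, 24, 16, 14, 11, 5] end={s12,s18,s38,s41,s8} rej; 6/6 del acc.
5 minimals (antichain).


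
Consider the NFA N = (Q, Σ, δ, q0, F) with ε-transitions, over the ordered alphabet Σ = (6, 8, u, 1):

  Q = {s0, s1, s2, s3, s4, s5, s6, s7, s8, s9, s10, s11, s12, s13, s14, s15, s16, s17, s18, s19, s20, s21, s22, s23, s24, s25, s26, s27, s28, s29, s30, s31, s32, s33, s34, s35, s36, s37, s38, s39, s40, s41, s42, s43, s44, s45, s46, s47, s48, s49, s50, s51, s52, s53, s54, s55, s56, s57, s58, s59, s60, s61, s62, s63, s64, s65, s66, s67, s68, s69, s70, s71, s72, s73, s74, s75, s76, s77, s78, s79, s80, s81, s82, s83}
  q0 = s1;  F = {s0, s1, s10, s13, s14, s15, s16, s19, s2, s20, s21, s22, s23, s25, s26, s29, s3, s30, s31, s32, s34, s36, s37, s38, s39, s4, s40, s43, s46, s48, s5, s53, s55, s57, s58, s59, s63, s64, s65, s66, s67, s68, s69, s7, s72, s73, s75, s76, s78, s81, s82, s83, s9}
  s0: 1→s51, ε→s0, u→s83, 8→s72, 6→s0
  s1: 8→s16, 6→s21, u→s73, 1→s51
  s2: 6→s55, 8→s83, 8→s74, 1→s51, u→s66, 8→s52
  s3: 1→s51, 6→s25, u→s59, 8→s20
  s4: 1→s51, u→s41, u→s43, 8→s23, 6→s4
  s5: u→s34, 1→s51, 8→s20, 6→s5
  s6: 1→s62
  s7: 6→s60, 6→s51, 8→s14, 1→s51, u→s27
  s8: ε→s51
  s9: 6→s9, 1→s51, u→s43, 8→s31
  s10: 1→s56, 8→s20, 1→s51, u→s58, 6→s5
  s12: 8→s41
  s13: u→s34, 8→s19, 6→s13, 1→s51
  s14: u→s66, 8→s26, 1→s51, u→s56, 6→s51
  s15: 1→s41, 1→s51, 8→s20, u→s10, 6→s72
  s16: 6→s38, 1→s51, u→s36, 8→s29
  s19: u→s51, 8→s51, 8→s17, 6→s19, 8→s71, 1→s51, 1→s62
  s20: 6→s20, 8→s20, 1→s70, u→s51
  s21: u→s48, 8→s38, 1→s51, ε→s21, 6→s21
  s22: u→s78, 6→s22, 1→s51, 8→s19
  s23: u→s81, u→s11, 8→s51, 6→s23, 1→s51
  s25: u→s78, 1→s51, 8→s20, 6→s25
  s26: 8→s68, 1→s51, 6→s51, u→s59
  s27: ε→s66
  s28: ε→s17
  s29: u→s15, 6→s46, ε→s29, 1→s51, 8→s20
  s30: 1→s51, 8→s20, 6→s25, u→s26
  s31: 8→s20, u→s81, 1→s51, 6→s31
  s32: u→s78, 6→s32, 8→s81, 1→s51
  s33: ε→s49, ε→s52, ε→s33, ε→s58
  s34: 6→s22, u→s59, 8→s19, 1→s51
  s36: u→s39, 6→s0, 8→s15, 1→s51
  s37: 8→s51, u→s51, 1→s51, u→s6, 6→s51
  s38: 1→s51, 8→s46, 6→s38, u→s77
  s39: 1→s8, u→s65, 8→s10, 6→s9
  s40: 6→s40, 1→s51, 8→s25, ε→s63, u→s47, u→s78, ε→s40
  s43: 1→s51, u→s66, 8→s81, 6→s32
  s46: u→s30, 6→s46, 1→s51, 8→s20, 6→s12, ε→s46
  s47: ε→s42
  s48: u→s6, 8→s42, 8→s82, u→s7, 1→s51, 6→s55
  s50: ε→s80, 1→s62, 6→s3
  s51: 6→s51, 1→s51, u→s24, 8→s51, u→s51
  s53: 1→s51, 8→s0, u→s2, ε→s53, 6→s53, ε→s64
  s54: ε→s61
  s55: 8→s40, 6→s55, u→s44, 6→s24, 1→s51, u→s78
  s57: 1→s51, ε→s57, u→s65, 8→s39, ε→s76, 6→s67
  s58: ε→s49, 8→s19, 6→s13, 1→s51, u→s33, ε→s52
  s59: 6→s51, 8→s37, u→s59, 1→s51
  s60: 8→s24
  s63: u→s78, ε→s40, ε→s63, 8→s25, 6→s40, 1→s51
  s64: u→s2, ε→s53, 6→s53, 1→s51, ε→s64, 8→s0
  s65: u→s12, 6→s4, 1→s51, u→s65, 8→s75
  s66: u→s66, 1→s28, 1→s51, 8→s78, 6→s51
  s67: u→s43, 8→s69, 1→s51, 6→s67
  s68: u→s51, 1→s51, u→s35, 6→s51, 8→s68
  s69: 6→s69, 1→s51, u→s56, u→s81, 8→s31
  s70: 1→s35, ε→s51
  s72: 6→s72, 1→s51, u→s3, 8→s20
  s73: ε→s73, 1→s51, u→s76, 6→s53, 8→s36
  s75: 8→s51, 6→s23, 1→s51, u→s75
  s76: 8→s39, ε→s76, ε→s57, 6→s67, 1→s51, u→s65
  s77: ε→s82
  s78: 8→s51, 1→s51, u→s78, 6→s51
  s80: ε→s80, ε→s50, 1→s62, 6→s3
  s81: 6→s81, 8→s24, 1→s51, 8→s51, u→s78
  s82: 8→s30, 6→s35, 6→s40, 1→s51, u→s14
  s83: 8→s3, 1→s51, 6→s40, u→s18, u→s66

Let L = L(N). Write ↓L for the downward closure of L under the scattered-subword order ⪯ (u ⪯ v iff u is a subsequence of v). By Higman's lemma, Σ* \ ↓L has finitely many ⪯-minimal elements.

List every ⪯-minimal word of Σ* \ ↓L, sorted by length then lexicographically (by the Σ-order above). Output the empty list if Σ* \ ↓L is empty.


Antichain: [1, 6uu6, 888u, 6u6u8, uuu88, uu68u8].

|Q|=84, |F|=53, |δ|=283 (33 ε).
min D↑ (51 st, q0=0, F={4}): 0:6→1,8→2,u→3,1→4 1:6→1,8→5,u→6,1→4 2:6→5,8→7,u→8,1→4 3:6→9,8→8,u→10,1→4 4:6→4,8→4,u→4,1→4 5:6→5,8→11,u→12,1→4 6:6→13,8→12,u→14,1→4 7:6→11,8→15,u→16,1→4 8:6→17,8→16,u→18,1→4 9:6→9,8→17,u→19,1→4 10:6→20,8→18,u→21,1→4 11:6→11,8→15,u→22,1→4 12:6→23,8→22,u→24,1→4 13:6→13,8→23,u→25,1→4 14:6→4,8→24,u→26,1→4 15:6→15,8→15,u→4,1→4 16:6→27,8→15,u→28,1→4 17:6→17,8→27,u→29,1→4 18:6→30,8→28,u→21,1→4 19:6→13,8→29,u→26,1→4 20:6→20,8→31,u→32,1→4 21:6→33,8→34,u→21,1→4 22:6→35,8→15,u→36,1→4 23:6→23,8→35,u→25,1→4 24:6→4,8→36,u→26,1→4 25:6→4,8→4,u→25,1→4 26:6→4,8→25,u→26,1→4 27:6→27,8→15,u→37,1→4 28:6→38,8→15,u→39,1→4 29:6→23,8→37,u→26,1→4 30:6→30,8→40,u→32,1→4 31:6→31,8→40,u→41,1→4 32:6→42,8→41,u→26,1→4 33:6→33,8→43,u→32,1→4 34:6→43,8→4,u→34,1→4 35:6→35,8→15,u→25,1→4 36:6→4,8→44,u→45,1→4 37:6→35,8→15,u→45,1→4 38:6→38,8→15,u→46,1→4 39:6→47,8→48,u→39,1→4 40:6→40,8→15,u→41,1→4 41:6→41,8→4,u→25,1→4 42:6→42,8→41,u→25,1→4 43:6→43,8→4,u→41,1→4 44:6→4,8→44,u→4,1→4 45:6→4,8→49,u→45,1→4 46:6→50,8→48,u→45,1→4 47:6→47,8→48,u→46,1→4 48:6→48,8→4,u→4,1→4 49:6→4,8→4,u→4,1→4 50:6→50,8→48,u→25,1→4.
'1': run [78, 10] end={s17,s24,s28,s35,s41,s51,s56,s62,s70,s8} — reject; 1/1 deletions ∈↓L.
'6uu6': |S_i|=[78, 62, 46, 22, 3] end={s24,s51,s60} rej; 4/4 deletions ∈↓L.
'888u': run [78, 63, 39, 13, 5] end={s24,s35,s51,s6,s62} — reject; 4/4 deletions ∈↓L.
'6u6u8': N↓-sim [78, 62, 46, 21, 6, 2] end={s24,s51} rej; 5/5 deletions ∈↓L.
'uuu88': N↓-sim [78, 72, 61, 36, 14, 4] end={s17,s24,s51,s71} — reject; 5/5 del acc.
'uu68u8': N↓-sim [78, 72, 61, 39, 23, 10, 2] end={s24,s51} ∉↓L; 6/6 single-dels accept.
6 obstructions.


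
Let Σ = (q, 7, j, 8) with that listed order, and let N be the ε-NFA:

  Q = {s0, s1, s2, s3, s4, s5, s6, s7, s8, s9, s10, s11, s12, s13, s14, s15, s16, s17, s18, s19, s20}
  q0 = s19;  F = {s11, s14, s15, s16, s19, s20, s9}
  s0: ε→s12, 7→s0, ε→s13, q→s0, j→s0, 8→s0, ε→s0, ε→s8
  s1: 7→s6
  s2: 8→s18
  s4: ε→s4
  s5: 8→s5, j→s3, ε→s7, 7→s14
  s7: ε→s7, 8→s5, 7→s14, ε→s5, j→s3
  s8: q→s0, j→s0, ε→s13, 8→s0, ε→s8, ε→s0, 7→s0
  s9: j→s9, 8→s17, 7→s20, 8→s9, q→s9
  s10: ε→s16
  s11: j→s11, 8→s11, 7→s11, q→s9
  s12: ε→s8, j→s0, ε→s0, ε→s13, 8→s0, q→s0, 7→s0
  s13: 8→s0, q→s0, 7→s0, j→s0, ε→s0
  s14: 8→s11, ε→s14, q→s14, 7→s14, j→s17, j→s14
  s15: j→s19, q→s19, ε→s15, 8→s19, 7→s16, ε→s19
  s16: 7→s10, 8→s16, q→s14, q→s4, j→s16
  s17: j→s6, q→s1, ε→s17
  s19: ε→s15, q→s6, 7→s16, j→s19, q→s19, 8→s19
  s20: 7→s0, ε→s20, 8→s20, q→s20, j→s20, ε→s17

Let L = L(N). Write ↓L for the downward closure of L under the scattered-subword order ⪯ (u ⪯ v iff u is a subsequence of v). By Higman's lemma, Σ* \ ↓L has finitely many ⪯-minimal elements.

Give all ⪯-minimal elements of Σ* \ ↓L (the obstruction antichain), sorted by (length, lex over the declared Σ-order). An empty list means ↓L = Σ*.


|Q|=21, |F|=7, |δ|=81 (23 ε).
min D↑ (7 st, q0=0, F={6}): 0:q→0,7→1,j→0,8→0 1:q→2,7→1,j→1,8→1 2:q→2,7→2,j→2,8→3 3:q→4,7→3,j→3,8→3 4:q→4,7→5,j→4,8→4 5:q→5,7→6,j→5,8→5 6:q→6,7→6,j→6,8→6 [Hopcroft].
'7q8q77': N↓-sim [16, 14, 12, 10, 9, 8, 5] end={s0,s12,s13,s6,s8} — reject; 6/6 del acc.
1 minimals (antichain).

min(Σ*\↓L) = [7q8q77].


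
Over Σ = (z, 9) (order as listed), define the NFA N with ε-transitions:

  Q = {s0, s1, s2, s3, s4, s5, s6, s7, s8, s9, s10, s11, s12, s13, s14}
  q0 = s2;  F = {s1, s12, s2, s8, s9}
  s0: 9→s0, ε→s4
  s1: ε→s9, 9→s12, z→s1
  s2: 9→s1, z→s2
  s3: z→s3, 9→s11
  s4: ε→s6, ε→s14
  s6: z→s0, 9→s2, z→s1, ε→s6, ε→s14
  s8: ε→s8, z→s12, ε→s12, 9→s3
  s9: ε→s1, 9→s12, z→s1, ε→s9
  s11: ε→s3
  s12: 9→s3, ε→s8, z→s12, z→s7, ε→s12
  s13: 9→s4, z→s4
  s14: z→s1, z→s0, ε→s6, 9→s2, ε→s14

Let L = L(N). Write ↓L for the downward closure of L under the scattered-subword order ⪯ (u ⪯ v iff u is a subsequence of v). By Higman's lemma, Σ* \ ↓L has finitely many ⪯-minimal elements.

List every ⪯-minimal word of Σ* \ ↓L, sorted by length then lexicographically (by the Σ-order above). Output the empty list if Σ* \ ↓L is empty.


|Q|=15, |F|=5, |δ|=37 (15 ε).
min D↑ (4 st, q0=0, F={3}): 0:z→0,9→1 1:z→1,9→2 2:z→2,9→3 3:z→3,9→3 (ε-aug+det+¬).
'999': |S_i|=[8, 7, 5, 2] end={s11,s3} ∉↓L; 3/3 single-dels accept.
1 minimals (antichain).

min(Σ*\↓L) = [999].


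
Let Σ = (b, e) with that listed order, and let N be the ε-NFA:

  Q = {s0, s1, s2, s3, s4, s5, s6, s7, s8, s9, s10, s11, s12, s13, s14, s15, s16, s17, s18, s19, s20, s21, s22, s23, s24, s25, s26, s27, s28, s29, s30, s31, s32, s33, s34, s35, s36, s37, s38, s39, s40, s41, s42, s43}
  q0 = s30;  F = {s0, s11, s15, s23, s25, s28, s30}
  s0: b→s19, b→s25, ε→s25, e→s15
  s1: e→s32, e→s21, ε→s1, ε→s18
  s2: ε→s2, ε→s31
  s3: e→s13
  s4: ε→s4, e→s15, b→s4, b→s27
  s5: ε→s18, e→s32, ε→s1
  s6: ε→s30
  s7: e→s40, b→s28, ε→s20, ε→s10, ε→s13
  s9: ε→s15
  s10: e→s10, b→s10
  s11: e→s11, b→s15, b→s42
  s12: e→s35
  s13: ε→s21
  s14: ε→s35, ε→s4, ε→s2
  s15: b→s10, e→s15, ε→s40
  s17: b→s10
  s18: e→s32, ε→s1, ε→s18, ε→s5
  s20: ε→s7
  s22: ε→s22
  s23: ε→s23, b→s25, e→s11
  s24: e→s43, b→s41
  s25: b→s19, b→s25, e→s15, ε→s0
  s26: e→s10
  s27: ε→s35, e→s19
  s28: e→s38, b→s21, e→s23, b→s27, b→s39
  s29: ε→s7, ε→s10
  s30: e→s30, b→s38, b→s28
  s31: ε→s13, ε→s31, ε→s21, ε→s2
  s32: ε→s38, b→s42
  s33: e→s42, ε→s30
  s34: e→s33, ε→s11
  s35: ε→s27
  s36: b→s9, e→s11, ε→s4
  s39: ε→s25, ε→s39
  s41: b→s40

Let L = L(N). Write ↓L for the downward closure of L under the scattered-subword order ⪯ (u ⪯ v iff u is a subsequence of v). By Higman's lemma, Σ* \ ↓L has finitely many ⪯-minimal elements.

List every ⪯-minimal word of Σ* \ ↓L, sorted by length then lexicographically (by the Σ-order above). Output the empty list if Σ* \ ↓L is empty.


|Q|=44, |F|=7, |δ|=84 (39 ε).
min D↑ (7 st, q0=0, F={6}): 0:b→1,e→0 1:b→2,e→3 2:b→2,e→4 3:b→2,e→5 4:b→6,e→4 5:b→4,e→5 6:b→6,e→6.
'bbeb': N↓-sim [16, 15, 11, 4, 1] end={s10} — reject; 4/4 deletions ∈↓L.
'beebb': |S_i|=[16, 15, 10, 5, 4, 1] end={s10} — reject; 5/5 del acc.
2 obstructions.

Antichain: [bbeb, beebb].


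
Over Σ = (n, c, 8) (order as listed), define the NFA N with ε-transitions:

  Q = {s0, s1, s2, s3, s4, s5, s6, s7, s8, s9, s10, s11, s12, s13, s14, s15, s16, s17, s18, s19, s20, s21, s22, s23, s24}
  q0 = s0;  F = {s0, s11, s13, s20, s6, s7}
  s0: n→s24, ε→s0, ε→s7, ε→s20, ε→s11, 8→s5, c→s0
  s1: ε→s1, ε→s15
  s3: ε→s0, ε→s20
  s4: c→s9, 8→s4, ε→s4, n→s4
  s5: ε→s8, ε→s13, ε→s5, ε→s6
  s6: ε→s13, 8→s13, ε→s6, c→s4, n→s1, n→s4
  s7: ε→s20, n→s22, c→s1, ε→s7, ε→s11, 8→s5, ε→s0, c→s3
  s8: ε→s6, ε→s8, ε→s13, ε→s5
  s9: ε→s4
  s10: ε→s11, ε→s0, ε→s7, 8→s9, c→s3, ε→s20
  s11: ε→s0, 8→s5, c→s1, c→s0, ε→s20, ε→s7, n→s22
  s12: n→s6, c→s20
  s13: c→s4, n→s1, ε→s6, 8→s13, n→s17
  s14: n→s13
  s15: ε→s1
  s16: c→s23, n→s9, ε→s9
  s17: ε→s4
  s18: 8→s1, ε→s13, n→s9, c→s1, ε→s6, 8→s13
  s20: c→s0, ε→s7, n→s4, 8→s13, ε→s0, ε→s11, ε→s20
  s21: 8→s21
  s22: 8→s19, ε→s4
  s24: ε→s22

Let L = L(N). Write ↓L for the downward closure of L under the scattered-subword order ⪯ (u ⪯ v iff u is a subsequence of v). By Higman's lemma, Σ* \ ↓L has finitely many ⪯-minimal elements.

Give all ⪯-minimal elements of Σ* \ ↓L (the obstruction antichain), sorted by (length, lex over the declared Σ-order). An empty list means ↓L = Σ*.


|Q|=25, |F|=6, |δ|=81 (43 ε).
min D↑ (3 st, q0=0, F={1}): 0:n→1,c→0,8→2 1:n→1,c→1,8→1 2:n→1,c→1,8→2 (ε-aug+det+¬).
'n': run [17, 8] end={s1,s15,s17,s19,s22,s24,s4,s9} ∉↓L; 1/1 single-dels accept.
'8c': run [17, 10, 2] end={s4,s9} — reject; 2/2 deletions ∈↓L.
2 obstructions.

min(Σ*\↓L) = [n, 8c].


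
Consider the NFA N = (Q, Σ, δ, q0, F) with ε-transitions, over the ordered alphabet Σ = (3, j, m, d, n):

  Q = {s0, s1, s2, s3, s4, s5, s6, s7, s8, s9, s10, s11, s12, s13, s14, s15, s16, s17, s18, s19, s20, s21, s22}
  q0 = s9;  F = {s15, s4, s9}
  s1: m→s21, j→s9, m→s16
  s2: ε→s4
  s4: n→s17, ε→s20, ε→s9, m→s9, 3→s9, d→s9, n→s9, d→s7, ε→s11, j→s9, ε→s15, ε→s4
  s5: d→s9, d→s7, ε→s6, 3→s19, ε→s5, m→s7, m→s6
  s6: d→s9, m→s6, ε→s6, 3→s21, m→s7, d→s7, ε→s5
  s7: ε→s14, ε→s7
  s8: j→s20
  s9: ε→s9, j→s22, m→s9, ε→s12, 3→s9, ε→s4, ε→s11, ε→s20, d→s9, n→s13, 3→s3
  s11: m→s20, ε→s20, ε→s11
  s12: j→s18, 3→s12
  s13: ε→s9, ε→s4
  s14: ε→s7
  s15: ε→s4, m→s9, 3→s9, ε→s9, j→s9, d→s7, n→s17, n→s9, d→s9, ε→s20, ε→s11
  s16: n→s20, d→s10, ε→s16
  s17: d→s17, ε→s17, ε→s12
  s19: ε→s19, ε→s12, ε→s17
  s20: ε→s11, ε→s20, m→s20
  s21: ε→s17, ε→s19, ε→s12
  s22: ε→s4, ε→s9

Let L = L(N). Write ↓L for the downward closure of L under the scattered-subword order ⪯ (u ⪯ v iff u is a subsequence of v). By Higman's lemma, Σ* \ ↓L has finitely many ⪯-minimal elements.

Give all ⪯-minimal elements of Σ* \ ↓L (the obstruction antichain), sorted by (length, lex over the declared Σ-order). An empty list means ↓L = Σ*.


min(Σ*\↓L) = [].

|Q|=23, |F|=3, |δ|=80 (39 ε).
min D↑ (1 st, q0=0, F={}): 0:3→0,j→0,m→0,d→0,n→0 (ε-aug+det+¬).
L(D↑) = ∅; no obstructions.


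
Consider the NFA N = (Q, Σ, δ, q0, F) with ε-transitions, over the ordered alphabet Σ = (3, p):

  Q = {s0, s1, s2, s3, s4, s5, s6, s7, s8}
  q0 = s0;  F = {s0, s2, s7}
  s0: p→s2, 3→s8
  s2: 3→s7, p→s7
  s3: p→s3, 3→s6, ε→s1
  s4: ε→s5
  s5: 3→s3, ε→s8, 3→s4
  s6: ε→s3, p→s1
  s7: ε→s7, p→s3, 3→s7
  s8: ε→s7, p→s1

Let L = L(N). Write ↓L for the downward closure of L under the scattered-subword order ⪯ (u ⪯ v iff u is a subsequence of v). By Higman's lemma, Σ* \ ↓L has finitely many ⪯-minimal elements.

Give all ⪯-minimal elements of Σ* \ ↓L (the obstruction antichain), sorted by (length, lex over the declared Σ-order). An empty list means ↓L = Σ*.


|Q|=9, |F|=3, |δ|=18 (6 ε).
min D↑ (4 st, q0=0, F={3}): 0:3→1,p→2 1:3→1,p→3 2:3→1,p→1 3:3→3,p→3 [Hopcroft].
'3p': |S_i|=[7, 5, 3] end={s1,s3,s6} — reject; 2/2 del acc.
'ppp': |S_i|=[7, 5, 4, 3] end={s1,s3,s6} ∉↓L; 3/3 del acc.
2 words, ⪯-incomp.

A = [3p, ppp].


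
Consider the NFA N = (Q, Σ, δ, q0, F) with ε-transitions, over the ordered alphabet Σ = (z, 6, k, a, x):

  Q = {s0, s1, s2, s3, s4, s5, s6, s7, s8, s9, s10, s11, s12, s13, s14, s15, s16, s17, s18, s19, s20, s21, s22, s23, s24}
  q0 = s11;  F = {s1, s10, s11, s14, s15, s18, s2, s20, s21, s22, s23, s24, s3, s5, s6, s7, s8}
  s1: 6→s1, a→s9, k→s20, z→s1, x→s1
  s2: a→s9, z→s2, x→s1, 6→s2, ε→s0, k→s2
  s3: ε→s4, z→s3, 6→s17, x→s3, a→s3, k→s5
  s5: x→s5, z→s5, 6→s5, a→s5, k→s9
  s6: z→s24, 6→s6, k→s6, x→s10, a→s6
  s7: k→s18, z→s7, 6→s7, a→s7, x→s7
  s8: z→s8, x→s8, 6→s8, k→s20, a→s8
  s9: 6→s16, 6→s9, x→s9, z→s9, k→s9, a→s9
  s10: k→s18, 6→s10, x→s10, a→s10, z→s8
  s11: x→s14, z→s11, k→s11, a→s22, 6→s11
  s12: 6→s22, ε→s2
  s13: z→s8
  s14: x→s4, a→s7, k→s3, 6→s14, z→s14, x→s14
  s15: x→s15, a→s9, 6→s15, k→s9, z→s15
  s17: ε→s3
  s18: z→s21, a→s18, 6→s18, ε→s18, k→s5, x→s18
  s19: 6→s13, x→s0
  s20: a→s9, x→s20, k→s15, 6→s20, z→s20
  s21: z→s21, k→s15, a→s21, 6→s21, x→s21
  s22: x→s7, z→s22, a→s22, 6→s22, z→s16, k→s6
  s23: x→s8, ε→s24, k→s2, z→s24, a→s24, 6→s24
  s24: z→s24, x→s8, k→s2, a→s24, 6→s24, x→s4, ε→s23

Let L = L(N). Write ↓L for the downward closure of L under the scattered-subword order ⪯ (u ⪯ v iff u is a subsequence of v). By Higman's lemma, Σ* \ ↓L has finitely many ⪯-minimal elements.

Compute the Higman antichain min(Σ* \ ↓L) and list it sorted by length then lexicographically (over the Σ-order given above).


min(Σ*\↓L) = [xkkk, akzka].

|Q|=25, |F|=17, |δ|=105 (7 ε).
min D↑ (17 st, q0=0, F={13}): 0:z→0,6→0,k→0,a→1,x→2 1:z→1,6→1,k→3,a→1,x→4 2:z→2,6→2,k→5,a→4,x→2 3:z→6,6→3,k→3,a→3,x→7 4:z→4,6→4,k→8,a→4,x→4 5:z→5,6→5,k→9,a→5,x→5 6:z→6,6→6,k→10,a→6,x→11 7:z→11,6→7,k→8,a→7,x→7 8:z→12,6→8,k→9,a→8,x→8 9:z→9,6→9,k→13,a→9,x→9 10:z→10,6→10,k→10,a→13,x→14 11:z→11,6→11,k→15,a→11,x→11 12:z→12,6→12,k→16,a→12,x→12 13:z→13,6→13,k→13,a→13,x→13 14:z→14,6→14,k→15,a→13,x→14 15:z→15,6→15,k→16,a→13,x→15 16:z→16,6→16,k→13,a→13,x→16 (ε-aug+det+¬).
'xkkk': run [22, 15, 10, 4, 2] end={s16,s9} — reject; 4/4 deletions ∈↓L.
'akzka': |S_i|=[22, 20, 16, 13, 7, 2] end={s16,s9} — reject; 5/5 single-dels accept.
2 words, ⪯-incomp.


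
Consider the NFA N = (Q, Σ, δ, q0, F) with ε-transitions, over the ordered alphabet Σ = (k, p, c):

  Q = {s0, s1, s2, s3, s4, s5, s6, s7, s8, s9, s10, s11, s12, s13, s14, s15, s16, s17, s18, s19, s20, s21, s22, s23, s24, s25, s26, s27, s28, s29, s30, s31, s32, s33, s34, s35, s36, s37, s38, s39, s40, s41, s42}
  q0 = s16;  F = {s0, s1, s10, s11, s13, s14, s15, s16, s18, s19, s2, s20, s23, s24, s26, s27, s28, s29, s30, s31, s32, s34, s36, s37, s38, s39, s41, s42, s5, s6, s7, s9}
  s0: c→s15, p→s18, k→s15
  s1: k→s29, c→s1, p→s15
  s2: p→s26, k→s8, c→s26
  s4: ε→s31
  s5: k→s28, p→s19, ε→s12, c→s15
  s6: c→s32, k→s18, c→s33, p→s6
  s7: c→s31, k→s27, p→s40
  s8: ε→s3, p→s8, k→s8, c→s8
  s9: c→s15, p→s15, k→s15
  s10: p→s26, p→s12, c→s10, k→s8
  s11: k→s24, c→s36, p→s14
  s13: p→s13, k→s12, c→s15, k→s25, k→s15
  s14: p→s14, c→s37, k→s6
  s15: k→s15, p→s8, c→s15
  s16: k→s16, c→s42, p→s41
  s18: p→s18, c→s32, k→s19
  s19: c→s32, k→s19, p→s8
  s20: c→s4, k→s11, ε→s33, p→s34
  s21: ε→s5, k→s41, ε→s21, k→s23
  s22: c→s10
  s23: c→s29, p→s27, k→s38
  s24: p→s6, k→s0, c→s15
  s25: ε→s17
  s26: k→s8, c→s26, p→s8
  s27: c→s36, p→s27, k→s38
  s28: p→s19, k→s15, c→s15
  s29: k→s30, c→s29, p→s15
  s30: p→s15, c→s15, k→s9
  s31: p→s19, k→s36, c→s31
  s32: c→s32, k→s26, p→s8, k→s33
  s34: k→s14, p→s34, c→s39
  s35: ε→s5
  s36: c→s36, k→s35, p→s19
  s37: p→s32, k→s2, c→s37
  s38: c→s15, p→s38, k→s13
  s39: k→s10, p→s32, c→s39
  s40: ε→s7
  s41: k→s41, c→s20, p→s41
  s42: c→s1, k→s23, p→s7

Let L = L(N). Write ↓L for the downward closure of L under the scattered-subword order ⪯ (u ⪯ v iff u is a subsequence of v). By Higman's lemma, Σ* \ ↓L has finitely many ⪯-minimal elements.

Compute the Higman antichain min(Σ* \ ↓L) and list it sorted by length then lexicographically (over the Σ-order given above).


|Q|=43, |F|=32, |δ|=116 (9 ε).
min D↑ (33 st, q0=0, F={21}): 0:k→0,p→1,c→2 1:k→1,p→1,c→3 2:k→4,p→5,c→6 3:k→7,p→8,c→9 4:k→10,p→11,c→12 5:k→11,p→5,c→9 6:k→12,p→13,c→6 7:k→14,p→15,c→16 8:k→15,p→8,c→17 9:k→16,p→18,c→9 10:k→19,p→10,c→13 11:k→10,p→11,c→16 12:k→20,p→13,c→12 13:k→13,p→21,c→13 14:k→22,p→23,c→13 15:k→23,p→15,c→24 16:k→25,p→18,c→16 17:k→26,p→27,c→17 18:k→18,p→21,c→27 19:k→13,p→19,c→13 20:k→28,p→13,c→13 21:k→21,p→21,c→21 22:k→13,p→29,c→13 23:k→29,p→23,c→27 24:k→30,p→27,c→24 25:k→31,p→18,c→13 26:k→21,p→32,c→26 27:k→32,p→21,c→27 28:k→13,p→13,c→13 29:k→18,p→29,c→27 30:k→21,p→32,c→32 31:k→13,p→18,c→13 32:k→21,p→21,c→32 (ε-aug+det+¬).
'ccpp': N↓-sim [41, 39, 22, 8, 2] end={s3,s8} ∉↓L; 4/4 del acc.
'ckkcp': run [41, 39, 30, 22, 6, 2] end={s3,s8} rej; 5/5 single-dels accept.
'pcpckk': run [41, 34, 26, 15, 10, 7, 2] end={s3,s8} rej; 6/6 single-dels accept.
'ckkkkp': run [41, 39, 30, 22, 15, 10, 2] end={s3,s8} ∉↓L; 6/6 del acc.
4 minimals (antichain).

A = [ccpp, ckkcp, pcpckk, ckkkkp].


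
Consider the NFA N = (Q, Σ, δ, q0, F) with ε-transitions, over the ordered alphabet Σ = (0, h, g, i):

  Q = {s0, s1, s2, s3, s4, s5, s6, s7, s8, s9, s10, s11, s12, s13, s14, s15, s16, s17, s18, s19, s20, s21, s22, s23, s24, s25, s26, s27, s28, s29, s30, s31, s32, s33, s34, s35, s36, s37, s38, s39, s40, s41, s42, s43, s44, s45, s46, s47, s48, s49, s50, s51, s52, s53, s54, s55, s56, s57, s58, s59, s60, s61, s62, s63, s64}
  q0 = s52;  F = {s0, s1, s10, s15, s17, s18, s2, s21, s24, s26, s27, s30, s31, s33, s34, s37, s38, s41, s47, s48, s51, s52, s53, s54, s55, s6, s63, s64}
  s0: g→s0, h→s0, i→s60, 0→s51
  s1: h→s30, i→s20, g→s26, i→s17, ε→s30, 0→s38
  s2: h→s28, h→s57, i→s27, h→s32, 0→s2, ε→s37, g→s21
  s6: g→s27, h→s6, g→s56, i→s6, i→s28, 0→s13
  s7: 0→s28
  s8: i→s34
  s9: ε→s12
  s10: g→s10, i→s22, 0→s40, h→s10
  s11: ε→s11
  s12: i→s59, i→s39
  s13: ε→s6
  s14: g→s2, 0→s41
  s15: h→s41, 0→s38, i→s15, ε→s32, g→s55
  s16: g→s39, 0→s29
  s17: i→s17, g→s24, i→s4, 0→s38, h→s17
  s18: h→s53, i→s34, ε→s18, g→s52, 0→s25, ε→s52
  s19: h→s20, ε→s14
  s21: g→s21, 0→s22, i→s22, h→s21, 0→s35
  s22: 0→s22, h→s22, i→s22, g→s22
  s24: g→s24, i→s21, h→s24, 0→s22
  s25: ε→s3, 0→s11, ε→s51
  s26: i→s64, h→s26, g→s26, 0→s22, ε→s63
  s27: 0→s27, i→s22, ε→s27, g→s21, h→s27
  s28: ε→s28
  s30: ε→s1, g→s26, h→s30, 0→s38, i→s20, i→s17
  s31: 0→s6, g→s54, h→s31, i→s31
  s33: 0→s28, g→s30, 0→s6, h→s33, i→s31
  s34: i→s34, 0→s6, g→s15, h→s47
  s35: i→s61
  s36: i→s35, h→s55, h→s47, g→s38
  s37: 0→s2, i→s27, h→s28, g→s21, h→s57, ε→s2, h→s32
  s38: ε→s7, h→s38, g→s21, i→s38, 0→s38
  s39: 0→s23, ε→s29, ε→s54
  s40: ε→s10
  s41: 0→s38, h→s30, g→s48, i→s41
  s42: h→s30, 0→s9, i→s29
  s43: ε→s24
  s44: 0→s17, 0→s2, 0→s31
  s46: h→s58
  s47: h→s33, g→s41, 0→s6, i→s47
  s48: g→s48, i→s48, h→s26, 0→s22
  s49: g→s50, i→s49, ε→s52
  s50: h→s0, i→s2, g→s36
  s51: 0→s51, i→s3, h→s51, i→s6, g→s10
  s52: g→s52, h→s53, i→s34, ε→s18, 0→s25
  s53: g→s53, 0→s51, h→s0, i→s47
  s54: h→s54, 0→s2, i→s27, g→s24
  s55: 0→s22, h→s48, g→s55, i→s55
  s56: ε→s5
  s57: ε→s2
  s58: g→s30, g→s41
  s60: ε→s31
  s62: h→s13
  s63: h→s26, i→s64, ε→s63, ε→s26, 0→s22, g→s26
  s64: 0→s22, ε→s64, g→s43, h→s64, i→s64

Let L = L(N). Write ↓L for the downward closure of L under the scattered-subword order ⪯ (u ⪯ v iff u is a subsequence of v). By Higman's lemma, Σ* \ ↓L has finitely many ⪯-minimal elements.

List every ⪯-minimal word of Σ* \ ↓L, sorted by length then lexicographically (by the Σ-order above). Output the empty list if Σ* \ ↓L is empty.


Antichain: [0gi, igg0, hhigii].

|Q|=65, |F|=28, |δ|=188 (29 ε).
min D↑ (25 st, q0=0, F={9}): 0:0→1,h→2,g→0,i→3 1:0→1,h→1,g→4,i→5 2:0→1,h→6,g→2,i→7 3:0→5,h→7,g→8,i→3 4:0→4,h→4,g→4,i→9 5:0→5,h→5,g→10,i→5 6:0→1,h→6,g→6,i→11 7:0→5,h→12,g→13,i→7 8:0→14,h→13,g→15,i→8 9:0→9,h→9,g→9,i→9 10:0→10,h→10,g→16,i→9 11:0→5,h→11,g→17,i→11 12:0→5,h→12,g→18,i→11 13:0→14,h→18,g→19,i→13 14:0→14,h→14,g→16,i→14 15:0→9,h→19,g→15,i→15 16:0→9,h→16,g→16,i→9 17:0→20,h→17,g→21,i→10 18:0→14,h→18,g→22,i→23 19:0→9,h→22,g→19,i→19 20:0→20,h→20,g→16,i→10 21:0→9,h→21,g→21,i→16 22:0→9,h→22,g→22,i→24 23:0→14,h→23,g→21,i→23 24:0→9,h→24,g→21,i→24.
'0gi': N↓-sim [46, 22, 9, 2] end={s22,s61} ∉↓L; 3/3 single-dels accept.
'igg0': |S_i|=[46, 37, 29, 11, 3] end={s22,s35,s61} rej; 4/4 del acc.
'hhigii': run [46, 39, 35, 26, 15, 5, 2] end={s22,s61} rej; 6/6 single-dels accept.
3 obstructions.


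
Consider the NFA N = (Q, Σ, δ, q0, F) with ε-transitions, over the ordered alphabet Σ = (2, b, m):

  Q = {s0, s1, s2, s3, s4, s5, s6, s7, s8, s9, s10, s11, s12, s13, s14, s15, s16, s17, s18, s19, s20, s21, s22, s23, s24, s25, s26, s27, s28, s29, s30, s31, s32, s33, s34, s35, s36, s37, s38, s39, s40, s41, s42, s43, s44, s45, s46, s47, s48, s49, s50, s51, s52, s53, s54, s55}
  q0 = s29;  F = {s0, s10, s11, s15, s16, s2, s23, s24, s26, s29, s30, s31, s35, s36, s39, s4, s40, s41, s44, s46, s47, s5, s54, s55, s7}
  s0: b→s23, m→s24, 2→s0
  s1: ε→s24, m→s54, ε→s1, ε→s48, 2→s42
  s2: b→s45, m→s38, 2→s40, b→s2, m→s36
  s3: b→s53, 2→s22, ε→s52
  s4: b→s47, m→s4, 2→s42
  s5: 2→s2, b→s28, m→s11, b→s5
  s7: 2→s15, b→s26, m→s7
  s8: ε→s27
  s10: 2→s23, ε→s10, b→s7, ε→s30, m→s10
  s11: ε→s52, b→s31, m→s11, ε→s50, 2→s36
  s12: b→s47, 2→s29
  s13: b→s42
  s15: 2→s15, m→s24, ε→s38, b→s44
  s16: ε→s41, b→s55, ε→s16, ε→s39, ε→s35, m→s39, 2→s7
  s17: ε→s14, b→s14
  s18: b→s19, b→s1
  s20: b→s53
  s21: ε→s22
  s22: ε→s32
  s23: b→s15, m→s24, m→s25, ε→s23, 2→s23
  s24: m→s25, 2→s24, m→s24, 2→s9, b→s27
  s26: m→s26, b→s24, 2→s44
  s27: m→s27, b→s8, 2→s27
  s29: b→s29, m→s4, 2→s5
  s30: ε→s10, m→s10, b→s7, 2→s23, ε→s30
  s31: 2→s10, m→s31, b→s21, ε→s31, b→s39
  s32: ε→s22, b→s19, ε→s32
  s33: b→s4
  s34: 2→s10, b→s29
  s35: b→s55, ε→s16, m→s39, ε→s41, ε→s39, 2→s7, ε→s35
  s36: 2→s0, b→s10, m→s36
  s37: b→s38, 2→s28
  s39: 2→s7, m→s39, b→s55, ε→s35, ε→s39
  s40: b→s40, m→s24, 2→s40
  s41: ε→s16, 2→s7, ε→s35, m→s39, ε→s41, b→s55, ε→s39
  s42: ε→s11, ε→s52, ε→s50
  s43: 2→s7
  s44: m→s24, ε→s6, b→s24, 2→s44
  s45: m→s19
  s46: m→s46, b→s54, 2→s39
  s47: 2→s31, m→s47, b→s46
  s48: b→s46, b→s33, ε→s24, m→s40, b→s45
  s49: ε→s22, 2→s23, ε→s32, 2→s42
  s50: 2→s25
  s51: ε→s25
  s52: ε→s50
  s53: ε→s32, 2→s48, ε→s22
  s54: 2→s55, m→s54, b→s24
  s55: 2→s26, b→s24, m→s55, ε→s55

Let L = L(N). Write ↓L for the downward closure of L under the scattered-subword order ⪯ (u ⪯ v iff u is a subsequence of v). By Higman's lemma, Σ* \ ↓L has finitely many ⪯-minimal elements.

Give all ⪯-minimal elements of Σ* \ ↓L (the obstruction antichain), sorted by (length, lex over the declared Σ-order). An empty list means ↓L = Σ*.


Antichain: [222mb, mbbbbb].

|Q|=56, |F|=25, |δ|=157 (45 ε).
min D↑ (22 st, q0=0, F={15}): 0:2→1,b→0,m→2 1:2→3,b→1,m→4 2:2→4,b→5,m→2 3:2→6,b→3,m→7 4:2→7,b→8,m→4 5:2→8,b→9,m→5 6:2→6,b→6,m→10 7:2→11,b→12,m→7 8:2→12,b→13,m→8 9:2→13,b→14,m→9 10:2→10,b→15,m→10 11:2→11,b→16,m→10 12:2→16,b→17,m→12 13:2→17,b→18,m→13 14:2→18,b→10,m→14 15:2→15,b→15,m→15 16:2→16,b→19,m→10 17:2→19,b→20,m→17 18:2→20,b→10,m→18 19:2→19,b→21,m→10 20:2→21,b→10,m→20 21:2→21,b→10,m→10 (ε-aug+det+¬).
'222mb': run [40, 35, 20, 12, 5, 2] end={s27,s8} rej; 5/5 single-dels accept.
'mbbbbb': |S_i|=[40, 34, 27, 22, 11, 5, 2] end={s27,s8} ∉↓L; 6/6 single-dels accept.
2 words, ⪯-incomp.


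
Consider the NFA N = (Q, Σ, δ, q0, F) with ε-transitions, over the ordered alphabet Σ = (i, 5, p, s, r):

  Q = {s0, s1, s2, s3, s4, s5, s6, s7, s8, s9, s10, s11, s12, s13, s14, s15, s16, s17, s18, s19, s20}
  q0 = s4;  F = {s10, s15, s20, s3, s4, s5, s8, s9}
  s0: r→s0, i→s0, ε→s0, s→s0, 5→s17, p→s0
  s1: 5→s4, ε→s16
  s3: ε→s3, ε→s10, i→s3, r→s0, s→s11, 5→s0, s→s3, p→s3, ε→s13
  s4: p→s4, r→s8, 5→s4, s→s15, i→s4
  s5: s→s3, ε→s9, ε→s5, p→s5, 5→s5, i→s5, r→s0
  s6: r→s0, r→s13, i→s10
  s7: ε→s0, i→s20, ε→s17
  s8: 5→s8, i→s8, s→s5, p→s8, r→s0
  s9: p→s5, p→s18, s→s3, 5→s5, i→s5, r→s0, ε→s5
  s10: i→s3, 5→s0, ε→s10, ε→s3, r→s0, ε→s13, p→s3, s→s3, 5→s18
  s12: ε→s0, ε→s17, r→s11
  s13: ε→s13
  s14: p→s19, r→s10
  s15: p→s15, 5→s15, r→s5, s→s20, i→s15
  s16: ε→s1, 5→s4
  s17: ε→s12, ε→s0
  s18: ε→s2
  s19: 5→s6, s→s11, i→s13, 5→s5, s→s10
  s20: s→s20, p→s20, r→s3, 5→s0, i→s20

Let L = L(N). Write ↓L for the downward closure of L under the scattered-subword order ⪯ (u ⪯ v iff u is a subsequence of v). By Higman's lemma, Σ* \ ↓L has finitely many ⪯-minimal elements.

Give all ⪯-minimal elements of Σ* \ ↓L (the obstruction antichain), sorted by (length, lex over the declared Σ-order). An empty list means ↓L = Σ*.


Antichain: [rr, ss5].

|Q|=21, |F|=8, |δ|=82 (20 ε).
min D↑ (7 st, q0=0, F={5}): 0:i→0,5→0,p→0,s→1,r→2 1:i→1,5→1,p→1,s→3,r→4 2:i→2,5→2,p→2,s→4,r→5 3:i→3,5→5,p→3,s→3,r→6 4:i→4,5→4,p→4,s→6,r→5 5:i→5,5→5,p→5,s→5,r→5 6:i→6,5→5,p→6,s→6,r→5.
'rr': run [15, 12, 4] end={s0,s11,s12,s17} rej; 2/2 del acc.
'ss5': N↓-sim [15, 13, 10, 6] end={s0,s11,s12,s17,s18,s2} ∉↓L; 3/3 single-dels accept.
2 words, ⪯-incomp.


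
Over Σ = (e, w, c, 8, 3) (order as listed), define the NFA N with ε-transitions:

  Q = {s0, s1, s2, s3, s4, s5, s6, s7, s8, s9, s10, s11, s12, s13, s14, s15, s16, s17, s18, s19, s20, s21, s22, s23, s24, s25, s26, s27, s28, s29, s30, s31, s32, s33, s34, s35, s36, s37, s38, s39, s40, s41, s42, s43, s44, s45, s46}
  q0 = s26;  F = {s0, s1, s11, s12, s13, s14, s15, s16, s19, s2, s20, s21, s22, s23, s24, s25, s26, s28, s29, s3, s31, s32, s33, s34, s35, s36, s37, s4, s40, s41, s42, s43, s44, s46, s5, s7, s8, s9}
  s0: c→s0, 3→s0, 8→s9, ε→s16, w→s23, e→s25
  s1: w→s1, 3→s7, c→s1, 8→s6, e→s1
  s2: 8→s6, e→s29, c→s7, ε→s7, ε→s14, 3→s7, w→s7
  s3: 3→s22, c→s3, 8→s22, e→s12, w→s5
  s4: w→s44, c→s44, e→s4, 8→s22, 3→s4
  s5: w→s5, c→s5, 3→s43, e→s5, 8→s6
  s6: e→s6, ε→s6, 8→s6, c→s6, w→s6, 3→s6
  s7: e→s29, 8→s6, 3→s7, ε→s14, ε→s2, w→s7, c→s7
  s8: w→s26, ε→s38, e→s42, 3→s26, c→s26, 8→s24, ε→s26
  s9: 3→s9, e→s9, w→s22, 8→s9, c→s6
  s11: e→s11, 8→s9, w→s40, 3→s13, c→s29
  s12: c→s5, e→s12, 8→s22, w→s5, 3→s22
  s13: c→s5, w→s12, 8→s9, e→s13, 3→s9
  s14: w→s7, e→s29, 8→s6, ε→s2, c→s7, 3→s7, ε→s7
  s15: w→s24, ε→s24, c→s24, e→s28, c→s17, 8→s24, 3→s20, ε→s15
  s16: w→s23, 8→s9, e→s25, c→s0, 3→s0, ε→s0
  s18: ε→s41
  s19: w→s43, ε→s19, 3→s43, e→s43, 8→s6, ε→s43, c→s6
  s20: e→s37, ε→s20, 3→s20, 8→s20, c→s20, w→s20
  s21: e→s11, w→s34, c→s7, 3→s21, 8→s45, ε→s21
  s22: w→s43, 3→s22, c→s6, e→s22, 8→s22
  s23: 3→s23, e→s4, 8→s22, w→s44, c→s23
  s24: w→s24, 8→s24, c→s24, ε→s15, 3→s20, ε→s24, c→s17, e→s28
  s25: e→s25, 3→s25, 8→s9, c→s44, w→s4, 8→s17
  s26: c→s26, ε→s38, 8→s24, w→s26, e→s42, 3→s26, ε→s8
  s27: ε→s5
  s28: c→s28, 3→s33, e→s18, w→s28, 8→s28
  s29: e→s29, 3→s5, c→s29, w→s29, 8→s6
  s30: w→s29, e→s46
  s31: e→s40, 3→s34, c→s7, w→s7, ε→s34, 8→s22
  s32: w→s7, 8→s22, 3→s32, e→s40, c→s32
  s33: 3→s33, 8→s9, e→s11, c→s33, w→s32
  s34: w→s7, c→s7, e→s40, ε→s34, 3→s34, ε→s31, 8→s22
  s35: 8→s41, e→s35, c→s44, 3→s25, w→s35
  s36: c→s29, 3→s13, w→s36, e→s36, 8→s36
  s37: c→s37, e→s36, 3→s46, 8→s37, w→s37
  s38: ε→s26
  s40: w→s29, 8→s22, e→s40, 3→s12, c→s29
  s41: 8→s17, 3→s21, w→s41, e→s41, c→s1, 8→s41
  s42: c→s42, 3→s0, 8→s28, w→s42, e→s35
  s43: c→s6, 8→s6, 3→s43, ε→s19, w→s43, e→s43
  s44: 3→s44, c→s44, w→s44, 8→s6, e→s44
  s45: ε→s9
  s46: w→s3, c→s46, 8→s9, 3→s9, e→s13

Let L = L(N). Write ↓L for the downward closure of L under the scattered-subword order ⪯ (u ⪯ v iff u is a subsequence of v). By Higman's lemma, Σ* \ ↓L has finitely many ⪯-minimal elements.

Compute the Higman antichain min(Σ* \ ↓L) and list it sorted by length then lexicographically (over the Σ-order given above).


|Q|=47, |F|=38, |δ|=230 (29 ε).
min D↑ (32 st, q0=0, F={14}): 0:e→1,w→0,c→0,8→2,3→0 1:e→3,w→1,c→1,8→4,3→5 2:e→4,w→2,c→2,8→2,3→6 3:e→3,w→3,c→7,8→8,3→9 4:e→8,w→4,c→4,8→4,3→10 5:e→9,w→11,c→5,8→12,3→5 6:e→13,w→6,c→6,8→6,3→6 7:e→7,w→7,c→7,8→14,3→7 8:e→8,w→8,c→15,8→8,3→16 9:e→9,w→17,c→7,8→12,3→9 10:e→18,w→19,c→10,8→12,3→10 11:e→17,w→7,c→11,8→20,3→11 12:e→12,w→20,c→14,8→12,3→12 13:e→21,w→13,c→13,8→13,3→22 14:e→14,w→14,c→14,8→14,3→14 15:e→15,w→15,c→15,8→14,3→23 16:e→18,w→24,c→23,8→12,3→16 17:e→17,w→7,c→7,8→20,3→17 18:e→18,w→25,c→26,8→12,3→27 19:e→25,w→23,c→19,8→20,3→19 20:e→20,w→28,c→14,8→20,3→20 21:e→21,w→21,c→26,8→21,3→27 22:e→27,w→29,c→22,8→12,3→12 23:e→26,w→23,c→23,8→14,3→23 24:e→25,w→23,c→23,8→20,3→24 25:e→25,w→26,c→26,8→20,3→30 26:e→26,w→26,c→26,8→14,3→31 27:e→27,w→30,c→31,8→12,3→12 28:e→28,w→28,c→14,8→14,3→28 29:e→30,w→31,c→29,8→20,3→20 30:e→30,w→31,c→31,8→20,3→20 31:e→31,w→31,c→31,8→14,3→28 (ε-aug+det+¬).
'eec8': |S_i|=[43, 37, 27, 10, 1] end={s6} ∉↓L; 4/4 del acc.
'e38c': N↓-sim [43, 37, 29, 7, 1] end={s6} ∉↓L; 4/4 deletions ∈↓L.
'e3ww8': run [43, 37, 29, 18, 9, 1] end={s6} — reject; 5/5 deletions ∈↓L.
'83e33c': run [43, 32, 25, 15, 10, 5, 1] end={s6} — reject; 6/6 single-dels accept.
4 minimals (antichain).

Antichain: [eec8, e38c, e3ww8, 83e33c].


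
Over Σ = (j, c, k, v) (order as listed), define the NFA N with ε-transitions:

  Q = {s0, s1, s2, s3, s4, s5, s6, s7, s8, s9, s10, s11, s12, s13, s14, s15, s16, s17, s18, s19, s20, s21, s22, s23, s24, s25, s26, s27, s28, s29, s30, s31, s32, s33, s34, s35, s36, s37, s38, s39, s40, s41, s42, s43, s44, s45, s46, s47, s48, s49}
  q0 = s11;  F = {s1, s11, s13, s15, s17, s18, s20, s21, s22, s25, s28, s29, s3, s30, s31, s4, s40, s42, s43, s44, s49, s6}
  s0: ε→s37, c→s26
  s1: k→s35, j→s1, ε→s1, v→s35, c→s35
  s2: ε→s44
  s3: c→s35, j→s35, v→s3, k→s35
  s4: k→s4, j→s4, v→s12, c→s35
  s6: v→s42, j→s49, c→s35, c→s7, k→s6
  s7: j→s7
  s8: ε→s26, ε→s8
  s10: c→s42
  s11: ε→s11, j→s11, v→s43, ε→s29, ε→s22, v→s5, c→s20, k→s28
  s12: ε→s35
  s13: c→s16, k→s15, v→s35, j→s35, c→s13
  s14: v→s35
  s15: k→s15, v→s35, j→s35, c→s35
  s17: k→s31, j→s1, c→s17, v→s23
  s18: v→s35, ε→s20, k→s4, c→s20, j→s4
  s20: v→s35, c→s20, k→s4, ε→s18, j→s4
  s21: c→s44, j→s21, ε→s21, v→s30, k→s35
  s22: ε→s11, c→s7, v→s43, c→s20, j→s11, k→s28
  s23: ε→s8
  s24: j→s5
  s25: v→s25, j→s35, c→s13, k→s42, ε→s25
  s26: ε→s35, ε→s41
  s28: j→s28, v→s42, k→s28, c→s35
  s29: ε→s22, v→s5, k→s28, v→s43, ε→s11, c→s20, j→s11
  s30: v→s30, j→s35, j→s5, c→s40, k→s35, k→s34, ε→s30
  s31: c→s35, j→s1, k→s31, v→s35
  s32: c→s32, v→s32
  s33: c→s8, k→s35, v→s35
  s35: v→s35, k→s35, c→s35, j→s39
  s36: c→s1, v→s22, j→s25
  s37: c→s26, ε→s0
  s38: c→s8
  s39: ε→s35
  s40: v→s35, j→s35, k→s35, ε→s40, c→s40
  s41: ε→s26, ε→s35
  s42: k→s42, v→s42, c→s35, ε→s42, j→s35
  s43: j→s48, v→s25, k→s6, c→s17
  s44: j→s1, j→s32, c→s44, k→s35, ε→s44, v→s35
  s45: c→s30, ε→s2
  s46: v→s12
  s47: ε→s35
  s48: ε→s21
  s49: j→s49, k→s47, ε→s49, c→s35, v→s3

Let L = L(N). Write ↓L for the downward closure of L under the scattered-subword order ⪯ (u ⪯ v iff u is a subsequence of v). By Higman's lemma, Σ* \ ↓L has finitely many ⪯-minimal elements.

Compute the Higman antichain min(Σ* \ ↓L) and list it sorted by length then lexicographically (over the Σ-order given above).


min(Σ*\↓L) = [cv, kc, cjc, kvj, vjk, vvj].

|Q|=50, |F|=22, |δ|=148 (31 ε).
min D↑ (20 st, q0=0, F={5}): 0:j→0,c→1,k→2,v→3 1:j→4,c→1,k→4,v→5 2:j→2,c→5,k→2,v→6 3:j→7,c→8,k→9,v→10 4:j→4,c→5,k→4,v→5 5:j→5,c→5,k→5,v→5 6:j→5,c→5,k→6,v→6 7:j→7,c→11,k→5,v→12 8:j→13,c→8,k→14,v→5 9:j→15,c→5,k→9,v→6 10:j→5,c→16,k→6,v→10 11:j→13,c→11,k→5,v→5 12:j→5,c→17,k→5,v→12 13:j→13,c→5,k→5,v→5 14:j→13,c→5,k→14,v→5 15:j→15,c→5,k→5,v→18 16:j→5,c→16,k→19,v→5 17:j→5,c→17,k→5,v→5 18:j→5,c→5,k→5,v→18 19:j→5,c→5,k→19,v→5 [Hopcroft].
'cv': N↓-sim [36, 20, 8] end={s12,s23,s26,s32,s35,s39,s41,s8} rej; 2/2 single-dels accept.
'kc': run [36, 15, 3] end={s35,s39,s7} — reject; 2/2 del acc.
'cjc': N↓-sim [36, 20, 7, 3] end={s32,s35,s39} — reject; 3/3 single-dels accept.
'kvj': N↓-sim [36, 15, 5, 2] end={s35,s39} rej; 3/3 del acc.
'vjk': run [36, 29, 15, 4] end={s34,s35,s39,s47} rej; 3/3 del acc.
'vvj': |S_i|=[36, 29, 17, 3] end={s35,s39,s5} — reject; 3/3 del acc.
6 obstructions.
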